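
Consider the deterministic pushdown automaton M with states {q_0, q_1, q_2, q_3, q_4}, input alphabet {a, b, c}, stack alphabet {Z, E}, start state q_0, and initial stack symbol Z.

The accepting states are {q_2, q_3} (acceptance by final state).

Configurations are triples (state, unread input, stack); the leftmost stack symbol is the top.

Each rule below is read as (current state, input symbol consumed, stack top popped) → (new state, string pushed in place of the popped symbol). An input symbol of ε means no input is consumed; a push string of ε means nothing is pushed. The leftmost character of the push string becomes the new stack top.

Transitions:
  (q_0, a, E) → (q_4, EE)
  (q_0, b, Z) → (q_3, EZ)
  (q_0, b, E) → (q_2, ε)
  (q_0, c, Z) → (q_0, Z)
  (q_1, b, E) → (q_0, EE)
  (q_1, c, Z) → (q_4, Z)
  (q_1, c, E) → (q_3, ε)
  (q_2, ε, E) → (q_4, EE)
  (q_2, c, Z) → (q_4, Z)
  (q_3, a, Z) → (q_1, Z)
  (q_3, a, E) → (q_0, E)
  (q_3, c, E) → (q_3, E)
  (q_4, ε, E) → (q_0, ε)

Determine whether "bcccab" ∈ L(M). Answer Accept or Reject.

Accept

(q_0, bcccab, Z) ⊢ (q_3, cccab, EZ) ⊢ (q_3, ccab, EZ) ⊢ (q_3, cab, EZ) ⊢ (q_3, ab, EZ) ⊢ (q_0, b, EZ) ⊢ (q_2, ε, Z)
All input consumed; state q_2 ∈ F.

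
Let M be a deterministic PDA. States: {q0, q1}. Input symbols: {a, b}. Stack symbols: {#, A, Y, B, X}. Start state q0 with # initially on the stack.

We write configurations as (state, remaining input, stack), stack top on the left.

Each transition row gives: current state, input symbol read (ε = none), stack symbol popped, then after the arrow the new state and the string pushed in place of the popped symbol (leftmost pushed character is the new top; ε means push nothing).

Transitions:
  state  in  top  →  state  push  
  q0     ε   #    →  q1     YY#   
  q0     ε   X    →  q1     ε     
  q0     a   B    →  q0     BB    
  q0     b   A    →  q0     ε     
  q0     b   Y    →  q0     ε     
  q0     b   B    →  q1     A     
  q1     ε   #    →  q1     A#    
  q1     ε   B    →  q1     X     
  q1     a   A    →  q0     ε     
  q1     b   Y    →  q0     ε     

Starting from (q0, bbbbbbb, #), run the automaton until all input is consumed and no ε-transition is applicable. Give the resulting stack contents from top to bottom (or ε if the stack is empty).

Y#

(q0, bbbbbbb, #)
  ε-move, top #: go to q1, push YY# → (q1, bbbbbbb, YY#)
  read b, top Y: go to q0, push ε → (q0, bbbbbb, Y#)
  read b, top Y: go to q0, push ε → (q0, bbbbb, #)
  ε-move, top #: go to q1, push YY# → (q1, bbbbb, YY#)
  read b, top Y: go to q0, push ε → (q0, bbbb, Y#)
  read b, top Y: go to q0, push ε → (q0, bbb, #)
  ε-move, top #: go to q1, push YY# → (q1, bbb, YY#)
  read b, top Y: go to q0, push ε → (q0, bb, Y#)
  read b, top Y: go to q0, push ε → (q0, b, #)
  ε-move, top #: go to q1, push YY# → (q1, b, YY#)
  read b, top Y: go to q0, push ε → (q0, ε, Y#)
All input consumed in state q0 with stack Y#.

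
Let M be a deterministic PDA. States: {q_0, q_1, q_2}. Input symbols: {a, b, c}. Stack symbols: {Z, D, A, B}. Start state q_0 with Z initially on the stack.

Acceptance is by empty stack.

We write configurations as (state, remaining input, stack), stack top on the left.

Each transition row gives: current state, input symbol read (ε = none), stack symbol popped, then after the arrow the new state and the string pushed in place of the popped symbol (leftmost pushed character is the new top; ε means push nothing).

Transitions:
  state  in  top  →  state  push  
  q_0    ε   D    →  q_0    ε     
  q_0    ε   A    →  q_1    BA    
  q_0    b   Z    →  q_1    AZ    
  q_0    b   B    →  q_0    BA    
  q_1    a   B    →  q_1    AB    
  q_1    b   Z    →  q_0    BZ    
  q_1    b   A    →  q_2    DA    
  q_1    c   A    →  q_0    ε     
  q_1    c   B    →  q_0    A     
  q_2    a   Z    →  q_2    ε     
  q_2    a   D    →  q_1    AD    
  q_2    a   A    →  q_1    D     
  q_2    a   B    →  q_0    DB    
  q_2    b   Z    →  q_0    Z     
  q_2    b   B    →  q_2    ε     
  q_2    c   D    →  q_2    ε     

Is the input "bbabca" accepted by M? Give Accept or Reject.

Reject

(q_0, bbabca, Z)
  read b, top Z: go to q_1, push AZ → (q_1, babca, AZ)
  read b, top A: go to q_2, push DA → (q_2, abca, DAZ)
  read a, top D: go to q_1, push AD → (q_1, bca, ADAZ)
  read b, top A: go to q_2, push DA → (q_2, ca, DADAZ)
  read c, top D: go to q_2, push ε → (q_2, a, ADAZ)
  read a, top A: go to q_1, push D → (q_1, ε, DDAZ)
All input consumed; stack is DDAZ, not empty, and no further ε-move applies.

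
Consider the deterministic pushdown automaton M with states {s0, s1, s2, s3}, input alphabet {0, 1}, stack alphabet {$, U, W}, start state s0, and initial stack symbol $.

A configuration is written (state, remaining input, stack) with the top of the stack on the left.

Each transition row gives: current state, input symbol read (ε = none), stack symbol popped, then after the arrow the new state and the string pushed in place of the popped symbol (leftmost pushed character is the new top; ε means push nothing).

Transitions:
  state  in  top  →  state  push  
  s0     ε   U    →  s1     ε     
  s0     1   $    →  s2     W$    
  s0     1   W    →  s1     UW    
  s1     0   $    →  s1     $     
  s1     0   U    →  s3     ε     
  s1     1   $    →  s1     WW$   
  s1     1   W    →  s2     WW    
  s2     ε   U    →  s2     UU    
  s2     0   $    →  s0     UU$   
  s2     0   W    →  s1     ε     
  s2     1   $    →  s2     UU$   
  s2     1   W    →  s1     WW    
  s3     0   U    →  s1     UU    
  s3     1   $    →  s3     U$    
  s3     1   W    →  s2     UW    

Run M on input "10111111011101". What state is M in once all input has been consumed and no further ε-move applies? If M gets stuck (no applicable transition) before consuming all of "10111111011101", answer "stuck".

s2

(s0, 10111111011101, $) ⊢ (s2, 0111111011101, W$) ⊢ (s1, 111111011101, $) ⊢ (s1, 11111011101, WW$) ⊢ (s2, 1111011101, WWW$) ⊢ (s1, 111011101, WWWW$) ⊢ (s2, 11011101, WWWWW$) ⊢ (s1, 1011101, WWWWWW$) ⊢ (s2, 011101, WWWWWWW$) ⊢ (s1, 11101, WWWWWW$) ⊢ (s2, 1101, WWWWWWW$) ⊢ (s1, 101, WWWWWWWW$) ⊢ (s2, 01, WWWWWWWWW$) ⊢ (s1, 1, WWWWWWWW$) ⊢ (s2, ε, WWWWWWWWW$)
All input consumed; M is in state s2.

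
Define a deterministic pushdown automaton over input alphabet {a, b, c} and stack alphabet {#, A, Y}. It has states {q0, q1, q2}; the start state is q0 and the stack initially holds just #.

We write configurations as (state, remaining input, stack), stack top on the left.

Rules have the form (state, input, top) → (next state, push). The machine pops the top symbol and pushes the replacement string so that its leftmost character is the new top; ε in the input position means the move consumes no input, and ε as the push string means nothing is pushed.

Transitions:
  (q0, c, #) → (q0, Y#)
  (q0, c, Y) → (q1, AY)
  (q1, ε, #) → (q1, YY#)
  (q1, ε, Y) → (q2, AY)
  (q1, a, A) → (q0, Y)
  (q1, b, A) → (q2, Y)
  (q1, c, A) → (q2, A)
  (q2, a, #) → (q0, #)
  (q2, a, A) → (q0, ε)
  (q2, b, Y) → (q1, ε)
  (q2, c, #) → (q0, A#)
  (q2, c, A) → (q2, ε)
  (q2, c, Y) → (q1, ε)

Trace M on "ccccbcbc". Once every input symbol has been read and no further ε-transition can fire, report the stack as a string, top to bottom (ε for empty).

Y#

(q0, ccccbcbc, #)
  read c, top #: go to q0, push Y# → (q0, cccbcbc, Y#)
  read c, top Y: go to q1, push AY → (q1, ccbcbc, AY#)
  read c, top A: go to q2, push A → (q2, cbcbc, AY#)
  read c, top A: go to q2, push ε → (q2, bcbc, Y#)
  read b, top Y: go to q1, push ε → (q1, cbc, #)
  ε-move, top #: go to q1, push YY# → (q1, cbc, YY#)
  ε-move, top Y: go to q2, push AY → (q2, cbc, AYY#)
  read c, top A: go to q2, push ε → (q2, bc, YY#)
  read b, top Y: go to q1, push ε → (q1, c, Y#)
  ε-move, top Y: go to q2, push AY → (q2, c, AY#)
  read c, top A: go to q2, push ε → (q2, ε, Y#)
All input consumed in state q2 with stack Y#.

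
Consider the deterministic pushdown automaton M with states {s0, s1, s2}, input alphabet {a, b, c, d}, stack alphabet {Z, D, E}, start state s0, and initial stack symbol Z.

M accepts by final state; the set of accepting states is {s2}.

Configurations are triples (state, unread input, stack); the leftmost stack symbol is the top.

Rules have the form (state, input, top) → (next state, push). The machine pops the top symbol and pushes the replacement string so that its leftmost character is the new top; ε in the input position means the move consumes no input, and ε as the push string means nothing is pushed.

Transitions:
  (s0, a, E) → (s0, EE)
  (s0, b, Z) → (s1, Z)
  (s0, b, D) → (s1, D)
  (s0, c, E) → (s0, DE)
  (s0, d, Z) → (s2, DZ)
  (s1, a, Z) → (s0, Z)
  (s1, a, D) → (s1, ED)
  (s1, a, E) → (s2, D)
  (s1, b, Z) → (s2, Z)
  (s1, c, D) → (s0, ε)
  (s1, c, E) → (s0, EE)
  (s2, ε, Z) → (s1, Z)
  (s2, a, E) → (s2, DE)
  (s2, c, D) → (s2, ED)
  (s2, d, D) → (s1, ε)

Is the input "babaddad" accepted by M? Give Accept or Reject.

(s0, babaddad, Z) ⊢ (s1, abaddad, Z) ⊢ (s0, baddad, Z) ⊢ (s1, addad, Z) ⊢ (s0, ddad, Z) ⊢ (s2, dad, DZ) ⊢ (s1, ad, Z) ⊢ (s0, d, Z) ⊢ (s2, ε, DZ)
All input consumed; state s2 ∈ F.

Accept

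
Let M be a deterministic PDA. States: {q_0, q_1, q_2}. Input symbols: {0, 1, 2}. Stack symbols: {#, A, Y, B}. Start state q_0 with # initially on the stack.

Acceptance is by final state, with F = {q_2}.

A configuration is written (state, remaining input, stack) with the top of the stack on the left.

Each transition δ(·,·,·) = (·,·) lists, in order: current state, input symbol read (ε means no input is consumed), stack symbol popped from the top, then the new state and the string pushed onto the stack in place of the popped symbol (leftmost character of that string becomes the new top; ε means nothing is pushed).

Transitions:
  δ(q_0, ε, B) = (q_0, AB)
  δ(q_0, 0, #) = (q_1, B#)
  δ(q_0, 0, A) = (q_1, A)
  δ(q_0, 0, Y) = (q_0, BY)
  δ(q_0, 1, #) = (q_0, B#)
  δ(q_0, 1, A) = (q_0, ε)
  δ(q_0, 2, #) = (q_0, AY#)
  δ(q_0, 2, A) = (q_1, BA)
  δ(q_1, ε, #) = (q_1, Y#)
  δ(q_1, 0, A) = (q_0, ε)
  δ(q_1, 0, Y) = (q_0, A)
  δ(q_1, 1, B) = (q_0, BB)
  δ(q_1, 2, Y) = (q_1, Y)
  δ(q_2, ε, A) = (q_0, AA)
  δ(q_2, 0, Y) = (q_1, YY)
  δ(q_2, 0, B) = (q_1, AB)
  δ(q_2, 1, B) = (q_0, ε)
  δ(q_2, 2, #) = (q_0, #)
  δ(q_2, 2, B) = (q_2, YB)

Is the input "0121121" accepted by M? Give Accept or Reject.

(q_0, 0121121, #)
  read 0, top #: go to q_1, push B# → (q_1, 121121, B#)
  read 1, top B: go to q_0, push BB → (q_0, 21121, BB#)
  ε-move, top B: go to q_0, push AB → (q_0, 21121, ABB#)
  read 2, top A: go to q_1, push BA → (q_1, 1121, BABB#)
  read 1, top B: go to q_0, push BB → (q_0, 121, BBABB#)
  ε-move, top B: go to q_0, push AB → (q_0, 121, ABBABB#)
  read 1, top A: go to q_0, push ε → (q_0, 21, BBABB#)
  ε-move, top B: go to q_0, push AB → (q_0, 21, ABBABB#)
  read 2, top A: go to q_1, push BA → (q_1, 1, BABBABB#)
  read 1, top B: go to q_0, push BB → (q_0, ε, BBABBABB#)
  ε-move, top B: go to q_0, push AB → (q_0, ε, ABBABBABB#)
All input consumed; state q_0 ∉ F and no further ε-move applies.

Reject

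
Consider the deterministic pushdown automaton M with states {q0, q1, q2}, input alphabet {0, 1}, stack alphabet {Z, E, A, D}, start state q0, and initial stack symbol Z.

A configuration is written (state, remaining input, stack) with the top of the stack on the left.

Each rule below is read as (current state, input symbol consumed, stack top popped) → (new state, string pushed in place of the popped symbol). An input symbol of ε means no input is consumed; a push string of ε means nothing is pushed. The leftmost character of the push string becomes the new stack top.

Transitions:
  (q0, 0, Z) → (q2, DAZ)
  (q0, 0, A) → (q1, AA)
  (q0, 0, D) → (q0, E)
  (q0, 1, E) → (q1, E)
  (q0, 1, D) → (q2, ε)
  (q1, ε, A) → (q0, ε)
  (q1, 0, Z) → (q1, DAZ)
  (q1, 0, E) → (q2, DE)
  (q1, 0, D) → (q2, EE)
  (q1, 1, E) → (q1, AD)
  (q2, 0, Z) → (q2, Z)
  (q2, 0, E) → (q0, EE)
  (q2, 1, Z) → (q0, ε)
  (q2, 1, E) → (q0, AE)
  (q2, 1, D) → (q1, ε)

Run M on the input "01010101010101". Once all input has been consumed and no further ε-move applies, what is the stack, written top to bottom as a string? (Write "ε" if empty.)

(q0, 01010101010101, Z)
  read 0, top Z: go to q2, push DAZ → (q2, 1010101010101, DAZ)
  read 1, top D: go to q1, push ε → (q1, 010101010101, AZ)
  ε-move, top A: go to q0, push ε → (q0, 010101010101, Z)
  read 0, top Z: go to q2, push DAZ → (q2, 10101010101, DAZ)
  read 1, top D: go to q1, push ε → (q1, 0101010101, AZ)
  ε-move, top A: go to q0, push ε → (q0, 0101010101, Z)
  read 0, top Z: go to q2, push DAZ → (q2, 101010101, DAZ)
  read 1, top D: go to q1, push ε → (q1, 01010101, AZ)
  ε-move, top A: go to q0, push ε → (q0, 01010101, Z)
  read 0, top Z: go to q2, push DAZ → (q2, 1010101, DAZ)
  read 1, top D: go to q1, push ε → (q1, 010101, AZ)
  ε-move, top A: go to q0, push ε → (q0, 010101, Z)
  read 0, top Z: go to q2, push DAZ → (q2, 10101, DAZ)
  read 1, top D: go to q1, push ε → (q1, 0101, AZ)
  ε-move, top A: go to q0, push ε → (q0, 0101, Z)
  read 0, top Z: go to q2, push DAZ → (q2, 101, DAZ)
  read 1, top D: go to q1, push ε → (q1, 01, AZ)
  ε-move, top A: go to q0, push ε → (q0, 01, Z)
  read 0, top Z: go to q2, push DAZ → (q2, 1, DAZ)
  read 1, top D: go to q1, push ε → (q1, ε, AZ)
  ε-move, top A: go to q0, push ε → (q0, ε, Z)
All input consumed in state q0 with stack Z.

Z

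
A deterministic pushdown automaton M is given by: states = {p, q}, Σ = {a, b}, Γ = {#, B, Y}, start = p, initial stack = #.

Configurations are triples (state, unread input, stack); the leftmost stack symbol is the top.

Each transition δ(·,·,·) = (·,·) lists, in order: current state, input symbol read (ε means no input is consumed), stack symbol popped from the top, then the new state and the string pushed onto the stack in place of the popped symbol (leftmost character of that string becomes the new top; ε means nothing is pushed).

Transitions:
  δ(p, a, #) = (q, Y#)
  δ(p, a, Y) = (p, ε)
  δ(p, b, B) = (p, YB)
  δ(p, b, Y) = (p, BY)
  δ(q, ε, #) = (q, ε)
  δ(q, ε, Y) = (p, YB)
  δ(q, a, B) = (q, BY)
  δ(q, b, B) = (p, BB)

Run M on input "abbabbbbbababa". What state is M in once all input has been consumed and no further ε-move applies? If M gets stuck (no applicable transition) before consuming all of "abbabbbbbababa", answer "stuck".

p

(p, abbabbbbbababa, #)
  read a, top #: go to q, push Y# → (q, bbabbbbbababa, Y#)
  ε-move, top Y: go to p, push YB → (p, bbabbbbbababa, YB#)
  read b, top Y: go to p, push BY → (p, babbbbbababa, BYB#)
  read b, top B: go to p, push YB → (p, abbbbbababa, YBYB#)
  read a, top Y: go to p, push ε → (p, bbbbbababa, BYB#)
  read b, top B: go to p, push YB → (p, bbbbababa, YBYB#)
  read b, top Y: go to p, push BY → (p, bbbababa, BYBYB#)
  read b, top B: go to p, push YB → (p, bbababa, YBYBYB#)
  read b, top Y: go to p, push BY → (p, bababa, BYBYBYB#)
  read b, top B: go to p, push YB → (p, ababa, YBYBYBYB#)
  read a, top Y: go to p, push ε → (p, baba, BYBYBYB#)
  read b, top B: go to p, push YB → (p, aba, YBYBYBYB#)
  read a, top Y: go to p, push ε → (p, ba, BYBYBYB#)
  read b, top B: go to p, push YB → (p, a, YBYBYBYB#)
  read a, top Y: go to p, push ε → (p, ε, BYBYBYB#)
All input consumed; M is in state p.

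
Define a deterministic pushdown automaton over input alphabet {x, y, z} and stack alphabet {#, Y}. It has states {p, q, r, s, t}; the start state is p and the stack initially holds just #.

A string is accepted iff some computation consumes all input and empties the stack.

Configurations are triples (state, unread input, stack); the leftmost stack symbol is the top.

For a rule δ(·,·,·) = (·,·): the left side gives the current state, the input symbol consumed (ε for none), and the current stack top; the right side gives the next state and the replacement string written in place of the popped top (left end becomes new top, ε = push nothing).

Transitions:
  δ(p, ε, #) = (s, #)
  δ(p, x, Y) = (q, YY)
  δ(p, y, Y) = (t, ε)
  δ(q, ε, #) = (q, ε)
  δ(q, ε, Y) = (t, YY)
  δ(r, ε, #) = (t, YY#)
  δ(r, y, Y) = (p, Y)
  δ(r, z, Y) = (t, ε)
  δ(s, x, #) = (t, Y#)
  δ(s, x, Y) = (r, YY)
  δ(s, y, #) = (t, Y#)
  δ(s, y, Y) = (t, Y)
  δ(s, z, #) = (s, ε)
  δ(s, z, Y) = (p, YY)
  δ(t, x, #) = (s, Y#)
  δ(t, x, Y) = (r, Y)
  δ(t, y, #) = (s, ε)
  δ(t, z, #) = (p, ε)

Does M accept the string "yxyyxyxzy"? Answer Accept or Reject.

(p, yxyyxyxzy, #)
  ε-move, top #: go to s, push # → (s, yxyyxyxzy, #)
  read y, top #: go to t, push Y# → (t, xyyxyxzy, Y#)
  read x, top Y: go to r, push Y → (r, yyxyxzy, Y#)
  read y, top Y: go to p, push Y → (p, yxyxzy, Y#)
  read y, top Y: go to t, push ε → (t, xyxzy, #)
  read x, top #: go to s, push Y# → (s, yxzy, Y#)
  read y, top Y: go to t, push Y → (t, xzy, Y#)
  read x, top Y: go to r, push Y → (r, zy, Y#)
  read z, top Y: go to t, push ε → (t, y, #)
  read y, top #: go to s, push ε → (s, ε, ε)
All input consumed and the stack is empty.

Accept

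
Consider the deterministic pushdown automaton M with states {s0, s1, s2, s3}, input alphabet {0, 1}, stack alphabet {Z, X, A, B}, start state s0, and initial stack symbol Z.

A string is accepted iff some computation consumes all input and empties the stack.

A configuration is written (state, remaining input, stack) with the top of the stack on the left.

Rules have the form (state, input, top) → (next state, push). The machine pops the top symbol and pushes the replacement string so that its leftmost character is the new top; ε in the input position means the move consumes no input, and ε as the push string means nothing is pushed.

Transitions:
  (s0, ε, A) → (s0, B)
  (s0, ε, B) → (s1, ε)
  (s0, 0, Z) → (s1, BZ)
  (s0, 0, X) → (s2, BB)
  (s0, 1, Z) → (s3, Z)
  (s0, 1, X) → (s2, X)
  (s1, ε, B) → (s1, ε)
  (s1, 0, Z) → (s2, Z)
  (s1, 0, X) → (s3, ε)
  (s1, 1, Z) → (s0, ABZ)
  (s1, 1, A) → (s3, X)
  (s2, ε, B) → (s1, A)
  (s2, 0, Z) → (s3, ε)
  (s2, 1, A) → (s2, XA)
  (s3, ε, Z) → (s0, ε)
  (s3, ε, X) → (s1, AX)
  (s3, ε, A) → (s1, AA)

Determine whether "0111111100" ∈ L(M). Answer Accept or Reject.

Accept

(s0, 0111111100, Z)
  read 0, top Z: go to s1, push BZ → (s1, 111111100, BZ)
  ε-move, top B: go to s1, push ε → (s1, 111111100, Z)
  read 1, top Z: go to s0, push ABZ → (s0, 11111100, ABZ)
  ε-move, top A: go to s0, push B → (s0, 11111100, BBZ)
  ε-move, top B: go to s1, push ε → (s1, 11111100, BZ)
  ε-move, top B: go to s1, push ε → (s1, 11111100, Z)
  read 1, top Z: go to s0, push ABZ → (s0, 1111100, ABZ)
  ε-move, top A: go to s0, push B → (s0, 1111100, BBZ)
  ε-move, top B: go to s1, push ε → (s1, 1111100, BZ)
  ε-move, top B: go to s1, push ε → (s1, 1111100, Z)
  read 1, top Z: go to s0, push ABZ → (s0, 111100, ABZ)
  ε-move, top A: go to s0, push B → (s0, 111100, BBZ)
  ε-move, top B: go to s1, push ε → (s1, 111100, BZ)
  ε-move, top B: go to s1, push ε → (s1, 111100, Z)
  read 1, top Z: go to s0, push ABZ → (s0, 11100, ABZ)
  ε-move, top A: go to s0, push B → (s0, 11100, BBZ)
  ε-move, top B: go to s1, push ε → (s1, 11100, BZ)
  ε-move, top B: go to s1, push ε → (s1, 11100, Z)
  read 1, top Z: go to s0, push ABZ → (s0, 1100, ABZ)
  ε-move, top A: go to s0, push B → (s0, 1100, BBZ)
  ε-move, top B: go to s1, push ε → (s1, 1100, BZ)
  ε-move, top B: go to s1, push ε → (s1, 1100, Z)
  read 1, top Z: go to s0, push ABZ → (s0, 100, ABZ)
  ε-move, top A: go to s0, push B → (s0, 100, BBZ)
  ε-move, top B: go to s1, push ε → (s1, 100, BZ)
  ε-move, top B: go to s1, push ε → (s1, 100, Z)
  read 1, top Z: go to s0, push ABZ → (s0, 00, ABZ)
  ε-move, top A: go to s0, push B → (s0, 00, BBZ)
  ε-move, top B: go to s1, push ε → (s1, 00, BZ)
  ε-move, top B: go to s1, push ε → (s1, 00, Z)
  read 0, top Z: go to s2, push Z → (s2, 0, Z)
  read 0, top Z: go to s3, push ε → (s3, ε, ε)
All input consumed and the stack is empty.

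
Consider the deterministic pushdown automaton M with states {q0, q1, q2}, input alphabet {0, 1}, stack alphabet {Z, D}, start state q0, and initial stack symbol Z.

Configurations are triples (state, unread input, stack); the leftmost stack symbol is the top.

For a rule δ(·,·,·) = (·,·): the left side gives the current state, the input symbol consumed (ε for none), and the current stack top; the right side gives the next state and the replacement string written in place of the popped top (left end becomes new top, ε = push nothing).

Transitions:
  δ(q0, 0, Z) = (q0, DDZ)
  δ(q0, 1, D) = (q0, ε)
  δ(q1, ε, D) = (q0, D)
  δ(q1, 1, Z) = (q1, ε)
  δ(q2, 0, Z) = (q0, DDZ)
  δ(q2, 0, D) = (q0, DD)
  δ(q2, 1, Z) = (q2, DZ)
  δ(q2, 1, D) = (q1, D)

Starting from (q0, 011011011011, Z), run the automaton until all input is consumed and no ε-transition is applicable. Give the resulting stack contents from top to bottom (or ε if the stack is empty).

(q0, 011011011011, Z) ⊢ (q0, 11011011011, DDZ) ⊢ (q0, 1011011011, DZ) ⊢ (q0, 011011011, Z) ⊢ (q0, 11011011, DDZ) ⊢ (q0, 1011011, DZ) ⊢ (q0, 011011, Z) ⊢ (q0, 11011, DDZ) ⊢ (q0, 1011, DZ) ⊢ (q0, 011, Z) ⊢ (q0, 11, DDZ) ⊢ (q0, 1, DZ) ⊢ (q0, ε, Z)
All input consumed in state q0 with stack Z.

Z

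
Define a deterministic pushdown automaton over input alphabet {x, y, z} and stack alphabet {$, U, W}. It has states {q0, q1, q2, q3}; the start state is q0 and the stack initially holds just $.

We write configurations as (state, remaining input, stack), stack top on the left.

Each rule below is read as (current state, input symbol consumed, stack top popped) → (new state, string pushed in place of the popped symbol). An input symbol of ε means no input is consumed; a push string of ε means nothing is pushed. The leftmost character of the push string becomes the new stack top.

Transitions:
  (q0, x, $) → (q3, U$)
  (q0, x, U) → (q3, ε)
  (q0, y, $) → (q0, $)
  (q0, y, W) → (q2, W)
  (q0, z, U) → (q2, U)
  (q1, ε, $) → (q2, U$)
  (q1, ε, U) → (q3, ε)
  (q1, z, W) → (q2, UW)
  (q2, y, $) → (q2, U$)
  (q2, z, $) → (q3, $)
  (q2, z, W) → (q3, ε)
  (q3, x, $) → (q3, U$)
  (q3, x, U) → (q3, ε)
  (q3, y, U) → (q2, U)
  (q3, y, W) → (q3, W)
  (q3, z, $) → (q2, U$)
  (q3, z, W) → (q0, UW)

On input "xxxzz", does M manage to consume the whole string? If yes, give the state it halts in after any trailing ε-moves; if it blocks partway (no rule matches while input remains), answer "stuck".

stuck

(q0, xxxzz, $) ⊢ (q3, xxzz, U$) ⊢ (q3, xzz, $) ⊢ (q3, zz, U$)
No transition for (q3, z, top U); M blocks with input zz remaining.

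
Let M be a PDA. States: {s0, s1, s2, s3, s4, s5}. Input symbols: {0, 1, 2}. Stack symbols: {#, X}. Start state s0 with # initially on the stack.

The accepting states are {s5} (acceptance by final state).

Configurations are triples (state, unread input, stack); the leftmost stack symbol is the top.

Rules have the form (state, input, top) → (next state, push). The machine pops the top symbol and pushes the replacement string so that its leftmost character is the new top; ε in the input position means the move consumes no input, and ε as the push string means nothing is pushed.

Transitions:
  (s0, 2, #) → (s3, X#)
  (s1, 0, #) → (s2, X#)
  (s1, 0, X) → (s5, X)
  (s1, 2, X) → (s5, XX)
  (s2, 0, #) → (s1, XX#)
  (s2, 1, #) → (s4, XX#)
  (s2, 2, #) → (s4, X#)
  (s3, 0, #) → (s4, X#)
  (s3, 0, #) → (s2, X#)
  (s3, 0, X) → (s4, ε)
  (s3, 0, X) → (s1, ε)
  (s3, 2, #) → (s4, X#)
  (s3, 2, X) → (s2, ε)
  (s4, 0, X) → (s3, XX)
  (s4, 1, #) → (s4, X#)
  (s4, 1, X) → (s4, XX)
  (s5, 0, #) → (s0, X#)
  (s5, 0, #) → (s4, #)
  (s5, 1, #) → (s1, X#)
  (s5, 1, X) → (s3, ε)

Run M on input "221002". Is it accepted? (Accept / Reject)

One accepting computation: (s0, 221002, #) ⊢ (s3, 21002, X#) ⊢ (s2, 1002, #) ⊢ (s4, 002, XX#) ⊢ (s3, 02, XXX#) ⊢ (s1, 2, XX#) ⊢ (s5, ε, XXX#)
All input consumed and state s5 ∈ F.

Accept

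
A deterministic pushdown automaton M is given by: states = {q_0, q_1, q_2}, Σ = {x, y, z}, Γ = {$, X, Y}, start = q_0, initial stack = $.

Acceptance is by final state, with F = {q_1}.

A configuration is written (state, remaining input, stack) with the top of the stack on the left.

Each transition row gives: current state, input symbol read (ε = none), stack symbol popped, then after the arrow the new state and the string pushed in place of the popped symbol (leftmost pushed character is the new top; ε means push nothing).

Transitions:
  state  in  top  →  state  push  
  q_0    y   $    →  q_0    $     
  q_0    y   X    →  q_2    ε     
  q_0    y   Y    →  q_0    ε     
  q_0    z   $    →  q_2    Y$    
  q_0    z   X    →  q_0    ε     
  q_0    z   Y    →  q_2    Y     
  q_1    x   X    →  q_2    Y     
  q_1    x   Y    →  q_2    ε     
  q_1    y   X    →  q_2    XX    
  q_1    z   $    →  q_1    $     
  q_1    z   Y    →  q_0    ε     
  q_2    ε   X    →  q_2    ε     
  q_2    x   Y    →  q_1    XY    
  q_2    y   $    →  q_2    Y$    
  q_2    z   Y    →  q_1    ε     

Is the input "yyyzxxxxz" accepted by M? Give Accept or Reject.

(q_0, yyyzxxxxz, $)
  read y, top $: go to q_0, push $ → (q_0, yyzxxxxz, $)
  read y, top $: go to q_0, push $ → (q_0, yzxxxxz, $)
  read y, top $: go to q_0, push $ → (q_0, zxxxxz, $)
  read z, top $: go to q_2, push Y$ → (q_2, xxxxz, Y$)
  read x, top Y: go to q_1, push XY → (q_1, xxxz, XY$)
  read x, top X: go to q_2, push Y → (q_2, xxz, YY$)
  read x, top Y: go to q_1, push XY → (q_1, xz, XYY$)
  read x, top X: go to q_2, push Y → (q_2, z, YYY$)
  read z, top Y: go to q_1, push ε → (q_1, ε, YY$)
All input consumed; state q_1 ∈ F.

Accept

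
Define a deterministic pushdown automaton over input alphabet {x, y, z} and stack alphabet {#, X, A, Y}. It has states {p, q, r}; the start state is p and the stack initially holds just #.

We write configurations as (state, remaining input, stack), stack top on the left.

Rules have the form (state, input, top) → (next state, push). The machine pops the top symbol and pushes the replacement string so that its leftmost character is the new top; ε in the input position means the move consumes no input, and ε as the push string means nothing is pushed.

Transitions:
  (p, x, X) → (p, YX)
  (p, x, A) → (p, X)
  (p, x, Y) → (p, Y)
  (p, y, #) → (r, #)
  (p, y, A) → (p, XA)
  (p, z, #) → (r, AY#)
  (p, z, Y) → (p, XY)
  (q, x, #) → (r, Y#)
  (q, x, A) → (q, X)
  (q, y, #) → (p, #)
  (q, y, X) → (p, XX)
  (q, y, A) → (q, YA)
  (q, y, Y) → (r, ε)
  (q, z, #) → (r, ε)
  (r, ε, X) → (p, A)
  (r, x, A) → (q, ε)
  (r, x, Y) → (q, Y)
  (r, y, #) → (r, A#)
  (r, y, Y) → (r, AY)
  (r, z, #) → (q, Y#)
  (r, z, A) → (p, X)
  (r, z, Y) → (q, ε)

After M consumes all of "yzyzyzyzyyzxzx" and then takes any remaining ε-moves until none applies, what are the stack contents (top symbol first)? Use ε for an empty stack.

(p, yzyzyzyzyyzxzx, #) ⊢ (r, zyzyzyzyyzxzx, #) ⊢ (q, yzyzyzyyzxzx, Y#) ⊢ (r, zyzyzyyzxzx, #) ⊢ (q, yzyzyyzxzx, Y#) ⊢ (r, zyzyyzxzx, #) ⊢ (q, yzyyzxzx, Y#) ⊢ (r, zyyzxzx, #) ⊢ (q, yyzxzx, Y#) ⊢ (r, yzxzx, #) ⊢ (r, zxzx, A#) ⊢ (p, xzx, X#) ⊢ (p, zx, YX#) ⊢ (p, x, XYX#) ⊢ (p, ε, YXYX#)
All input consumed in state p with stack YXYX#.

YXYX#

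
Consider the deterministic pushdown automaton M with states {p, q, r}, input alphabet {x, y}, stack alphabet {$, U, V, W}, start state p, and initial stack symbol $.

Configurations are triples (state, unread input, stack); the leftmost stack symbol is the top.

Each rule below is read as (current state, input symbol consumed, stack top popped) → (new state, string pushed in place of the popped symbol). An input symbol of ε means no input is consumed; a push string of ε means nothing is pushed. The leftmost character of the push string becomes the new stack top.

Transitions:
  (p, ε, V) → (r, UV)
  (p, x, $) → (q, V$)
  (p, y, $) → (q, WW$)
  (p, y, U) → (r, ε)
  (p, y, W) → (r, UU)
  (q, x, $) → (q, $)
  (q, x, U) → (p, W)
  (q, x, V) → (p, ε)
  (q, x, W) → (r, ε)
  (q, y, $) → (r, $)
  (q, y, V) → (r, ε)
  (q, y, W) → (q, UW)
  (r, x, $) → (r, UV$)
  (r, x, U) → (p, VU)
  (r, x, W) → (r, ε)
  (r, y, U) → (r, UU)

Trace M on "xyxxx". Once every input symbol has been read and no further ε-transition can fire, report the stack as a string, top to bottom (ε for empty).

(p, xyxxx, $)
  read x, top $: go to q, push V$ → (q, yxxx, V$)
  read y, top V: go to r, push ε → (r, xxx, $)
  read x, top $: go to r, push UV$ → (r, xx, UV$)
  read x, top U: go to p, push VU → (p, x, VUV$)
  ε-move, top V: go to r, push UV → (r, x, UVUV$)
  read x, top U: go to p, push VU → (p, ε, VUVUV$)
  ε-move, top V: go to r, push UV → (r, ε, UVUVUV$)
All input consumed in state r with stack UVUVUV$.

UVUVUV$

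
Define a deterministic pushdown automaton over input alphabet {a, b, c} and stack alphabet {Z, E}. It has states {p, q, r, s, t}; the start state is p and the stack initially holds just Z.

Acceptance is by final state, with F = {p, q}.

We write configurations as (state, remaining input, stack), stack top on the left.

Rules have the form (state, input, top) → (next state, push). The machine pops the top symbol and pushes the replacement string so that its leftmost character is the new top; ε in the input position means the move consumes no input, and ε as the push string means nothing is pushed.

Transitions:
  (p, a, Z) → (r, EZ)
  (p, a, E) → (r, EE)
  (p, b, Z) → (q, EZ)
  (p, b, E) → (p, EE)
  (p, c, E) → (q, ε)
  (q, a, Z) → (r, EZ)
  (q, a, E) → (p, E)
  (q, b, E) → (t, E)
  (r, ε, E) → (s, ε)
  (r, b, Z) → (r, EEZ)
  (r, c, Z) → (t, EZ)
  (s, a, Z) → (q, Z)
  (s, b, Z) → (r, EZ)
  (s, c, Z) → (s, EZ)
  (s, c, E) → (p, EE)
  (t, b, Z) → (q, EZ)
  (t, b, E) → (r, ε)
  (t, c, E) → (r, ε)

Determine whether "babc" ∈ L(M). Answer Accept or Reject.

(p, babc, Z)
  read b, top Z: go to q, push EZ → (q, abc, EZ)
  read a, top E: go to p, push E → (p, bc, EZ)
  read b, top E: go to p, push EE → (p, c, EEZ)
  read c, top E: go to q, push ε → (q, ε, EZ)
All input consumed; state q ∈ F.

Accept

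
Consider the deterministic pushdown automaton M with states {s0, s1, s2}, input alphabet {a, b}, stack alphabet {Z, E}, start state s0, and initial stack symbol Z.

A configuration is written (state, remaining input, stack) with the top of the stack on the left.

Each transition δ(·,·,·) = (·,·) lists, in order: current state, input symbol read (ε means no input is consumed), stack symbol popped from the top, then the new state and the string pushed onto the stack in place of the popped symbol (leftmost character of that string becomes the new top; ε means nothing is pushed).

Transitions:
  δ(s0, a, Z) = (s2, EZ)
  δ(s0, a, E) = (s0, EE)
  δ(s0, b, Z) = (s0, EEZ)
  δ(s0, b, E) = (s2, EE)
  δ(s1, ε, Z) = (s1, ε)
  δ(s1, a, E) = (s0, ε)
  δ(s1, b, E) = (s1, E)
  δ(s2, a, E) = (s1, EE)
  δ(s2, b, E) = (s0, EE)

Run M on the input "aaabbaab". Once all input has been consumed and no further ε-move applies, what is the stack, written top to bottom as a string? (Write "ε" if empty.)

(s0, aaabbaab, Z)
  read a, top Z: go to s2, push EZ → (s2, aabbaab, EZ)
  read a, top E: go to s1, push EE → (s1, abbaab, EEZ)
  read a, top E: go to s0, push ε → (s0, bbaab, EZ)
  read b, top E: go to s2, push EE → (s2, baab, EEZ)
  read b, top E: go to s0, push EE → (s0, aab, EEEZ)
  read a, top E: go to s0, push EE → (s0, ab, EEEEZ)
  read a, top E: go to s0, push EE → (s0, b, EEEEEZ)
  read b, top E: go to s2, push EE → (s2, ε, EEEEEEZ)
All input consumed in state s2 with stack EEEEEEZ.

EEEEEEZ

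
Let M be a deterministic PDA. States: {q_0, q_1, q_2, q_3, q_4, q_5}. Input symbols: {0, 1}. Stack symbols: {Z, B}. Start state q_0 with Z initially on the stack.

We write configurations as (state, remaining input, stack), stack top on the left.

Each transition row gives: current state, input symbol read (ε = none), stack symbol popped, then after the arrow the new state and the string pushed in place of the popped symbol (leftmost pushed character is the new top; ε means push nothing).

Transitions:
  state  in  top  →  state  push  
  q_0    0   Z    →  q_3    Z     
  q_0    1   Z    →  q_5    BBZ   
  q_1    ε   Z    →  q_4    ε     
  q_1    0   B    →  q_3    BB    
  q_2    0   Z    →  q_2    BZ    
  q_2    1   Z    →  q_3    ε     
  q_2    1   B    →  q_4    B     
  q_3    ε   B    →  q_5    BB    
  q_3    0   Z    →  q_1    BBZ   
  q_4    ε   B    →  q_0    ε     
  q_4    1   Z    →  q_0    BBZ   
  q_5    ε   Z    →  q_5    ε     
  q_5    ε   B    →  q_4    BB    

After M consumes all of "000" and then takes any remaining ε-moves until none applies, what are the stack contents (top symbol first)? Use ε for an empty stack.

BBBBZ

(q_0, 000, Z)
  read 0, top Z: go to q_3, push Z → (q_3, 00, Z)
  read 0, top Z: go to q_1, push BBZ → (q_1, 0, BBZ)
  read 0, top B: go to q_3, push BB → (q_3, ε, BBBZ)
  ε-move, top B: go to q_5, push BB → (q_5, ε, BBBBZ)
  ε-move, top B: go to q_4, push BB → (q_4, ε, BBBBBZ)
  ε-move, top B: go to q_0, push ε → (q_0, ε, BBBBZ)
All input consumed in state q_0 with stack BBBBZ.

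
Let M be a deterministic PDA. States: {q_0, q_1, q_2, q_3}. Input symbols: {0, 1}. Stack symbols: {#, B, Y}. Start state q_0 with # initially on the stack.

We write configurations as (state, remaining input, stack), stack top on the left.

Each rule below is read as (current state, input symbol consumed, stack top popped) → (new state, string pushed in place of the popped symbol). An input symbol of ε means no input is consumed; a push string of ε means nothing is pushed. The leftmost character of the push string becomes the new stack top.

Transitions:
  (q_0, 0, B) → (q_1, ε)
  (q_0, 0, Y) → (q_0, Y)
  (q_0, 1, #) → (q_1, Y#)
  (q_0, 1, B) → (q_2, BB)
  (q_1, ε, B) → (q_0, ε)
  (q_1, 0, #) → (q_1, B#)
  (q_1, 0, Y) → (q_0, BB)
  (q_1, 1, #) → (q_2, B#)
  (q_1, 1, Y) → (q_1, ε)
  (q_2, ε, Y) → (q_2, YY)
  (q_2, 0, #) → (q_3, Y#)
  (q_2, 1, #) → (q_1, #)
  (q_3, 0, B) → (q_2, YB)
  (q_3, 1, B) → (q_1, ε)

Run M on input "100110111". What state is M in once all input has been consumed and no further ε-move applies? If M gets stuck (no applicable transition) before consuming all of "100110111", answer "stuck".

(q_0, 100110111, #)
  read 1, top #: go to q_1, push Y# → (q_1, 00110111, Y#)
  read 0, top Y: go to q_0, push BB → (q_0, 0110111, BB#)
  read 0, top B: go to q_1, push ε → (q_1, 110111, B#)
  ε-move, top B: go to q_0, push ε → (q_0, 110111, #)
  read 1, top #: go to q_1, push Y# → (q_1, 10111, Y#)
  read 1, top Y: go to q_1, push ε → (q_1, 0111, #)
  read 0, top #: go to q_1, push B# → (q_1, 111, B#)
  ε-move, top B: go to q_0, push ε → (q_0, 111, #)
  read 1, top #: go to q_1, push Y# → (q_1, 11, Y#)
  read 1, top Y: go to q_1, push ε → (q_1, 1, #)
  read 1, top #: go to q_2, push B# → (q_2, ε, B#)
All input consumed; M is in state q_2.

q_2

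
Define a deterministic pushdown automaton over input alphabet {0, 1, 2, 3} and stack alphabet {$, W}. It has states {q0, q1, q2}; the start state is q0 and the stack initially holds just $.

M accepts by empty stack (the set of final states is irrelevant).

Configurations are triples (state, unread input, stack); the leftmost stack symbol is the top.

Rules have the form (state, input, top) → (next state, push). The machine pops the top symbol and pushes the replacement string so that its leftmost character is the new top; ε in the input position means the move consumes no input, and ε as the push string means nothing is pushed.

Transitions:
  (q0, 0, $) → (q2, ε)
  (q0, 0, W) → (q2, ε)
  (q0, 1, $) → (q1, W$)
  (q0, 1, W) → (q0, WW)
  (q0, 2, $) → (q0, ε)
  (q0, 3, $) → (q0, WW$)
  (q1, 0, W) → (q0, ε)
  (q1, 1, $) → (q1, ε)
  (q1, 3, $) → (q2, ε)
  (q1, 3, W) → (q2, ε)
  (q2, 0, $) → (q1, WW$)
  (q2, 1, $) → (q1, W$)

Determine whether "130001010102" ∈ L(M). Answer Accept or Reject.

Accept

(q0, 130001010102, $)
  read 1, top $: go to q1, push W$ → (q1, 30001010102, W$)
  read 3, top W: go to q2, push ε → (q2, 0001010102, $)
  read 0, top $: go to q1, push WW$ → (q1, 001010102, WW$)
  read 0, top W: go to q0, push ε → (q0, 01010102, W$)
  read 0, top W: go to q2, push ε → (q2, 1010102, $)
  read 1, top $: go to q1, push W$ → (q1, 010102, W$)
  read 0, top W: go to q0, push ε → (q0, 10102, $)
  read 1, top $: go to q1, push W$ → (q1, 0102, W$)
  read 0, top W: go to q0, push ε → (q0, 102, $)
  read 1, top $: go to q1, push W$ → (q1, 02, W$)
  read 0, top W: go to q0, push ε → (q0, 2, $)
  read 2, top $: go to q0, push ε → (q0, ε, ε)
All input consumed and the stack is empty.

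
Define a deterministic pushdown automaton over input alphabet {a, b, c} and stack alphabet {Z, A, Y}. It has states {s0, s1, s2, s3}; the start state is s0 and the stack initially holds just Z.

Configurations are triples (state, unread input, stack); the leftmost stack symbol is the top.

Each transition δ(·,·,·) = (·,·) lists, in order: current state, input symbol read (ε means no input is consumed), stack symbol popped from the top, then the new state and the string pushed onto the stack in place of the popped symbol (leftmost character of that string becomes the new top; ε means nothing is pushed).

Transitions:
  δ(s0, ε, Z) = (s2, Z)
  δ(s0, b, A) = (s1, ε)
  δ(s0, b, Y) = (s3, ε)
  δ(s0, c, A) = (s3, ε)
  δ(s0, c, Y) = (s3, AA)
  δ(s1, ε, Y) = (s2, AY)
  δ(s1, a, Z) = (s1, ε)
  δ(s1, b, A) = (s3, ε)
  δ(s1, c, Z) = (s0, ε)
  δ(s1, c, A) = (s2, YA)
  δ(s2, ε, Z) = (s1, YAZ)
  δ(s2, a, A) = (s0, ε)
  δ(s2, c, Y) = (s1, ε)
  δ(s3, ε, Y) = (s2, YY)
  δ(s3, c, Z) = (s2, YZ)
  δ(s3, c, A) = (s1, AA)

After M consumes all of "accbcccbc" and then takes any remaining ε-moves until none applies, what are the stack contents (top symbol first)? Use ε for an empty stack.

(s0, accbcccbc, Z)
  ε-move, top Z: go to s2, push Z → (s2, accbcccbc, Z)
  ε-move, top Z: go to s1, push YAZ → (s1, accbcccbc, YAZ)
  ε-move, top Y: go to s2, push AY → (s2, accbcccbc, AYAZ)
  read a, top A: go to s0, push ε → (s0, ccbcccbc, YAZ)
  read c, top Y: go to s3, push AA → (s3, cbcccbc, AAAZ)
  read c, top A: go to s1, push AA → (s1, bcccbc, AAAAZ)
  read b, top A: go to s3, push ε → (s3, cccbc, AAAZ)
  read c, top A: go to s1, push AA → (s1, ccbc, AAAAZ)
  read c, top A: go to s2, push YA → (s2, cbc, YAAAAZ)
  read c, top Y: go to s1, push ε → (s1, bc, AAAAZ)
  read b, top A: go to s3, push ε → (s3, c, AAAZ)
  read c, top A: go to s1, push AA → (s1, ε, AAAAZ)
All input consumed in state s1 with stack AAAAZ.

AAAAZ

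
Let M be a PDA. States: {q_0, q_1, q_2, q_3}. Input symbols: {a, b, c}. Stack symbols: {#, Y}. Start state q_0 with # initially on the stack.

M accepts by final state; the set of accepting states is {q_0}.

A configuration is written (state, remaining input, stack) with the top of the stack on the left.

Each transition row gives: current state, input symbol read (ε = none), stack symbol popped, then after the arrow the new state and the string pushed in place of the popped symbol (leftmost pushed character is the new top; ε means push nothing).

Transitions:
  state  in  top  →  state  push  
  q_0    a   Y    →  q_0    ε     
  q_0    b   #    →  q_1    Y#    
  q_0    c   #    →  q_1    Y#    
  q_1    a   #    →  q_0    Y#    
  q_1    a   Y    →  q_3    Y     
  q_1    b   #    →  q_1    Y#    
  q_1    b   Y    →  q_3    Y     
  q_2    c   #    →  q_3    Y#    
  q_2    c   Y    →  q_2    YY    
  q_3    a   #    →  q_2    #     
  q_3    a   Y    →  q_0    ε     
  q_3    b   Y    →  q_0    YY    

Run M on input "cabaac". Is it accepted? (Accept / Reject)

Reject

No computation consumes all input and reaches a final state.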